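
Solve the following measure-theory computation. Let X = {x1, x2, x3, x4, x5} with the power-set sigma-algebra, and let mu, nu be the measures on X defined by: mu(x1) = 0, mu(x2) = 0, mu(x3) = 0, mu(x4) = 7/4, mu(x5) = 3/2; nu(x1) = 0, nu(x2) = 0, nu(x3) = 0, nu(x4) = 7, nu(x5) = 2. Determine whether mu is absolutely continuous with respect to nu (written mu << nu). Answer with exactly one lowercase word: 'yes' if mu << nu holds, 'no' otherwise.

mu << nu means: every nu-null measurable set is also mu-null; equivalently, for every atom x, if nu({x}) = 0 then mu({x}) = 0.
Checking each atom:
  x1: nu = 0, mu = 0 -> consistent with mu << nu.
  x2: nu = 0, mu = 0 -> consistent with mu << nu.
  x3: nu = 0, mu = 0 -> consistent with mu << nu.
  x4: nu = 7 > 0 -> no constraint.
  x5: nu = 2 > 0 -> no constraint.
No atom violates the condition. Therefore mu << nu.

yes


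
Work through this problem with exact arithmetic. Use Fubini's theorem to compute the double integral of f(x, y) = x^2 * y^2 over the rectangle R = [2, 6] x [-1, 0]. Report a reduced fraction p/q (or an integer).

f(x, y) is a tensor product of a function of x and a function of y, and both factors are bounded continuous (hence Lebesgue integrable) on the rectangle, so Fubini's theorem applies:
  integral_R f d(m x m) = (integral_a1^b1 x^2 dx) * (integral_a2^b2 y^2 dy).
Inner integral in x: integral_{2}^{6} x^2 dx = (6^3 - 2^3)/3
  = 208/3.
Inner integral in y: integral_{-1}^{0} y^2 dy = (0^3 - (-1)^3)/3
  = 1/3.
Product: (208/3) * (1/3) = 208/9.

208/9


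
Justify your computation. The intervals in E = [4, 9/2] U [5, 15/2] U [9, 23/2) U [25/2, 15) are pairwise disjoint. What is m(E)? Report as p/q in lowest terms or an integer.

For pairwise disjoint intervals, m(union_i I_i) = sum_i m(I_i),
and m is invariant under swapping open/closed endpoints (single points have measure 0).
So m(E) = sum_i (b_i - a_i).
  I_1 has length 9/2 - 4 = 1/2.
  I_2 has length 15/2 - 5 = 5/2.
  I_3 has length 23/2 - 9 = 5/2.
  I_4 has length 15 - 25/2 = 5/2.
Summing:
  m(E) = 1/2 + 5/2 + 5/2 + 5/2 = 8.

8


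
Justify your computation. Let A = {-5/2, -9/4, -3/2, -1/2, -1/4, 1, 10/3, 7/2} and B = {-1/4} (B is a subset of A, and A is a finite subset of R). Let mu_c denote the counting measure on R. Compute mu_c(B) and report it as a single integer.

Counting measure assigns mu_c(E) = |E| (number of elements) when E is finite.
B has 1 element(s), so mu_c(B) = 1.

1


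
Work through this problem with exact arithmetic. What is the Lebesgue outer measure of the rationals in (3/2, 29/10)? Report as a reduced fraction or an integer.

The set Q cap (3/2, 29/10) is countable (a subset of the countable set Q). Lebesgue outer measure of any countable set is 0: each singleton {q} has m*({q}) = 0, and by countable subadditivity m*(union_k {q_k}) <= sum_k m*({q_k}) = sum_k 0 = 0. The reverse inequality m*(E) >= 0 is automatic. So m*(Q cap (3/2, 29/10)) = 0.

0


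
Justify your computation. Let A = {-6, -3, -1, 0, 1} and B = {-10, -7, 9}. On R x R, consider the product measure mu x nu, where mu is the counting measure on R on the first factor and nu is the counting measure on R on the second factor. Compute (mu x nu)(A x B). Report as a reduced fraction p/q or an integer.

For a measurable rectangle A x B, the product measure satisfies
  (mu x nu)(A x B) = mu(A) * nu(B).
  mu(A) = 5.
  nu(B) = 3.
  (mu x nu)(A x B) = 5 * 3 = 15.

15


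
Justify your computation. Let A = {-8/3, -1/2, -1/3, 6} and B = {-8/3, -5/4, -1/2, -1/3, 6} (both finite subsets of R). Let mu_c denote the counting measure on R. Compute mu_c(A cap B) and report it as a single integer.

Counting measure on a finite set equals cardinality. mu_c(A cap B) = |A cap B| (elements appearing in both).
Enumerating the elements of A that also lie in B gives 4 element(s).
So mu_c(A cap B) = 4.

4


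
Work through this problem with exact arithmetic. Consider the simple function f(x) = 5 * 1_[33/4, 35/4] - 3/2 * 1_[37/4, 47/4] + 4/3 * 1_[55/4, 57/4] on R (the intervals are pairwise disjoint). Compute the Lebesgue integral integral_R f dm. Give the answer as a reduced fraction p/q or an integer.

For a simple function f = sum_i c_i * 1_{A_i} with disjoint A_i,
  integral f dm = sum_i c_i * m(A_i).
Lengths of the A_i:
  m(A_1) = 35/4 - 33/4 = 1/2.
  m(A_2) = 47/4 - 37/4 = 5/2.
  m(A_3) = 57/4 - 55/4 = 1/2.
Contributions c_i * m(A_i):
  (5) * (1/2) = 5/2.
  (-3/2) * (5/2) = -15/4.
  (4/3) * (1/2) = 2/3.
Total: 5/2 - 15/4 + 2/3 = -7/12.

-7/12


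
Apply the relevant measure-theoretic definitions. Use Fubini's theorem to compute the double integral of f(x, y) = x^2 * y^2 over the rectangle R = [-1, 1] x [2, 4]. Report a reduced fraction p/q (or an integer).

f(x, y) is a tensor product of a function of x and a function of y, and both factors are bounded continuous (hence Lebesgue integrable) on the rectangle, so Fubini's theorem applies:
  integral_R f d(m x m) = (integral_a1^b1 x^2 dx) * (integral_a2^b2 y^2 dy).
Inner integral in x: integral_{-1}^{1} x^2 dx = (1^3 - (-1)^3)/3
  = 2/3.
Inner integral in y: integral_{2}^{4} y^2 dy = (4^3 - 2^3)/3
  = 56/3.
Product: (2/3) * (56/3) = 112/9.

112/9


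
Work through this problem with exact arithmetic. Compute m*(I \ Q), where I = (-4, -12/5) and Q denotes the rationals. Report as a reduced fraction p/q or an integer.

The interval I = (-4, -12/5) has m(I) = -12/5 - (-4) = 8/5 (endpoints are measure-zero, so open/closed/half-open agree). Write I = (I cap Q) u (I \ Q). The rationals in I are countable, so m*(I cap Q) = 0 (cover each rational by intervals whose total length is arbitrarily small). By countable subadditivity m*(I) <= m*(I cap Q) + m*(I \ Q), hence m*(I \ Q) >= m(I) = 8/5. The reverse inequality m*(I \ Q) <= m*(I) = 8/5 is trivial since (I \ Q) is a subset of I. Therefore m*(I \ Q) = 8/5.

8/5


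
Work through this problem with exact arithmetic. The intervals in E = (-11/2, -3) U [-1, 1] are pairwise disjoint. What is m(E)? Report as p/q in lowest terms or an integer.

For pairwise disjoint intervals, m(union_i I_i) = sum_i m(I_i),
and m is invariant under swapping open/closed endpoints (single points have measure 0).
So m(E) = sum_i (b_i - a_i).
  I_1 has length -3 - (-11/2) = 5/2.
  I_2 has length 1 - (-1) = 2.
Summing:
  m(E) = 5/2 + 2 = 9/2.

9/2


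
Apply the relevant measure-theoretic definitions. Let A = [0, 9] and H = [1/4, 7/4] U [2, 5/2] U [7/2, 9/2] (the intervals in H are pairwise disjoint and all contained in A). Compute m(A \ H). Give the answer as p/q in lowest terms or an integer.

The ambient interval has length m(A) = 9 - 0 = 9.
Since the holes are disjoint and sit inside A, by finite additivity
  m(H) = sum_i (b_i - a_i), and m(A \ H) = m(A) - m(H).
Computing the hole measures:
  m(H_1) = 7/4 - 1/4 = 3/2.
  m(H_2) = 5/2 - 2 = 1/2.
  m(H_3) = 9/2 - 7/2 = 1.
Summed: m(H) = 3/2 + 1/2 + 1 = 3.
So m(A \ H) = 9 - 3 = 6.

6


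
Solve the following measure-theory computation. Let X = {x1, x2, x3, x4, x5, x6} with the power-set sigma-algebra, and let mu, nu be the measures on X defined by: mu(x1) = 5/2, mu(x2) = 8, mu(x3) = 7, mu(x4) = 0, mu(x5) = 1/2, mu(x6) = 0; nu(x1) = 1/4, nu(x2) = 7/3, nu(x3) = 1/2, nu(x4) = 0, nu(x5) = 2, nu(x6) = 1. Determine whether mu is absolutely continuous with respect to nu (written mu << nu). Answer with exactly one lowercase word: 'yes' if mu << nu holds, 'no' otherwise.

mu << nu means: every nu-null measurable set is also mu-null; equivalently, for every atom x, if nu({x}) = 0 then mu({x}) = 0.
Checking each atom:
  x1: nu = 1/4 > 0 -> no constraint.
  x2: nu = 7/3 > 0 -> no constraint.
  x3: nu = 1/2 > 0 -> no constraint.
  x4: nu = 0, mu = 0 -> consistent with mu << nu.
  x5: nu = 2 > 0 -> no constraint.
  x6: nu = 1 > 0 -> no constraint.
No atom violates the condition. Therefore mu << nu.

yes


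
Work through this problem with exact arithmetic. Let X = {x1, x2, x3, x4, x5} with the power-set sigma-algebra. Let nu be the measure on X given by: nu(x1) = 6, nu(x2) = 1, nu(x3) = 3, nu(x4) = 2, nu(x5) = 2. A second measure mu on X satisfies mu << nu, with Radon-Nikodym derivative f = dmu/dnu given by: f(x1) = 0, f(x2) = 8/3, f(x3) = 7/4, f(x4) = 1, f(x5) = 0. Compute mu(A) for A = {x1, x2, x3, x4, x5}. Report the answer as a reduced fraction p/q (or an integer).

By the defining property of the Radon-Nikodym derivative, for every measurable set A,
  mu(A) = integral_A f dnu.
Since nu is a discrete measure concentrated on the atoms of X, the integral over A reduces to the sum
  mu(A) = sum_{x in A} f(x) * nu({x}).
Computing each term:
  x1: f(x1) * nu(x1) = 0 * 6 = 0.
  x2: f(x2) * nu(x2) = 8/3 * 1 = 8/3.
  x3: f(x3) * nu(x3) = 7/4 * 3 = 21/4.
  x4: f(x4) * nu(x4) = 1 * 2 = 2.
  x5: f(x5) * nu(x5) = 0 * 2 = 0.
Summing: mu(A) = 0 + 8/3 + 21/4 + 2 + 0 = 119/12.

119/12


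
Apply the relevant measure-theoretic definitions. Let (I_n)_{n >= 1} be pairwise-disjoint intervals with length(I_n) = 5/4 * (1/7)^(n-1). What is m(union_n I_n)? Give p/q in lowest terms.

By countable additivity of the Lebesgue measure on pairwise disjoint measurable sets,
  m(union_{n >= 1} I_n) = sum_{n >= 1} m(I_n) = sum_{n >= 1} a * r^(n-1),
  with a = 5/4 and r = 1/7.
Since 0 < r = 1/7 < 1, the geometric series converges:
  sum_{n >= 1} a * r^(n-1) = a / (1 - r).
  = 5/4 / (1 - 1/7)
  = 5/4 / (6/7)
  = 35/24.

35/24


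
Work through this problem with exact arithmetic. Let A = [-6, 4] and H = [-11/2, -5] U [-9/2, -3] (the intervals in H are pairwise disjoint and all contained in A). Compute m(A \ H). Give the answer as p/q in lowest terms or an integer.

The ambient interval has length m(A) = 4 - (-6) = 10.
Since the holes are disjoint and sit inside A, by finite additivity
  m(H) = sum_i (b_i - a_i), and m(A \ H) = m(A) - m(H).
Computing the hole measures:
  m(H_1) = -5 - (-11/2) = 1/2.
  m(H_2) = -3 - (-9/2) = 3/2.
Summed: m(H) = 1/2 + 3/2 = 2.
So m(A \ H) = 10 - 2 = 8.

8


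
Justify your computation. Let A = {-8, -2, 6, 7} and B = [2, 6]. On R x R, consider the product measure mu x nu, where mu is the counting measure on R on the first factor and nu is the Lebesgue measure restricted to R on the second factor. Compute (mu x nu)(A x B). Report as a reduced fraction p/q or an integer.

For a measurable rectangle A x B, the product measure satisfies
  (mu x nu)(A x B) = mu(A) * nu(B).
  mu(A) = 4.
  nu(B) = 4.
  (mu x nu)(A x B) = 4 * 4 = 16.

16


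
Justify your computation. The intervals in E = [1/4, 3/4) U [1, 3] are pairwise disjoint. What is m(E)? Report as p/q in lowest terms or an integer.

For pairwise disjoint intervals, m(union_i I_i) = sum_i m(I_i),
and m is invariant under swapping open/closed endpoints (single points have measure 0).
So m(E) = sum_i (b_i - a_i).
  I_1 has length 3/4 - 1/4 = 1/2.
  I_2 has length 3 - 1 = 2.
Summing:
  m(E) = 1/2 + 2 = 5/2.

5/2


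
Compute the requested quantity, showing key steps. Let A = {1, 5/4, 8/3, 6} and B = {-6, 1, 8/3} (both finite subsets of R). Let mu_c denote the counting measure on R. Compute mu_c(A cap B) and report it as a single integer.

Counting measure on a finite set equals cardinality. mu_c(A cap B) = |A cap B| (elements appearing in both).
Enumerating the elements of A that also lie in B gives 2 element(s).
So mu_c(A cap B) = 2.

2


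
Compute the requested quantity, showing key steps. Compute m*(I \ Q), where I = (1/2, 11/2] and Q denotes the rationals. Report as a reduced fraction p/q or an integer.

The interval I = (1/2, 11/2] has m(I) = 11/2 - 1/2 = 5 (endpoints are measure-zero, so open/closed/half-open agree). Write I = (I cap Q) u (I \ Q). The rationals in I are countable, so m*(I cap Q) = 0 (cover each rational by intervals whose total length is arbitrarily small). By countable subadditivity m*(I) <= m*(I cap Q) + m*(I \ Q), hence m*(I \ Q) >= m(I) = 5. The reverse inequality m*(I \ Q) <= m*(I) = 5 is trivial since (I \ Q) is a subset of I. Therefore m*(I \ Q) = 5.

5


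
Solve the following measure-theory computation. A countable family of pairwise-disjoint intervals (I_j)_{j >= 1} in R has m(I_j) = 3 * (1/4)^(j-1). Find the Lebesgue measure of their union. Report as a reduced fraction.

By countable additivity of the Lebesgue measure on pairwise disjoint measurable sets,
  m(union_{j >= 1} I_j) = sum_{j >= 1} m(I_j) = sum_{j >= 1} a * r^(j-1),
  with a = 3 and r = 1/4.
Since 0 < r = 1/4 < 1, the geometric series converges:
  sum_{j >= 1} a * r^(j-1) = a / (1 - r).
  = 3 / (1 - 1/4)
  = 3 / (3/4)
  = 4.

4


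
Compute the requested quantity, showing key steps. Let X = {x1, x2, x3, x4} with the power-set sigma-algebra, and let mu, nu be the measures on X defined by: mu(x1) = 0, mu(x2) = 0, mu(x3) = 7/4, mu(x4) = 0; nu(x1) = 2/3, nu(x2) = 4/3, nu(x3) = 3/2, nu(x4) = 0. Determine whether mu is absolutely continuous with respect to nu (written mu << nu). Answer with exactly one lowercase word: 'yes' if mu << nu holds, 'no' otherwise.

mu << nu means: every nu-null measurable set is also mu-null; equivalently, for every atom x, if nu({x}) = 0 then mu({x}) = 0.
Checking each atom:
  x1: nu = 2/3 > 0 -> no constraint.
  x2: nu = 4/3 > 0 -> no constraint.
  x3: nu = 3/2 > 0 -> no constraint.
  x4: nu = 0, mu = 0 -> consistent with mu << nu.
No atom violates the condition. Therefore mu << nu.

yes


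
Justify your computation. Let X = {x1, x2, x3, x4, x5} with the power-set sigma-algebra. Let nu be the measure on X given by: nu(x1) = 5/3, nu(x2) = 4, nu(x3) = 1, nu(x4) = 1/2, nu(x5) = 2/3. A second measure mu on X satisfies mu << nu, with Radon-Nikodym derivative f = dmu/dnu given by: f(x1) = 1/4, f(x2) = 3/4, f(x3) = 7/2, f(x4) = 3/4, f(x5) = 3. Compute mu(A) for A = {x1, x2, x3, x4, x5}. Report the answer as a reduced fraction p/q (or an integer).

By the defining property of the Radon-Nikodym derivative, for every measurable set A,
  mu(A) = integral_A f dnu.
Since nu is a discrete measure concentrated on the atoms of X, the integral over A reduces to the sum
  mu(A) = sum_{x in A} f(x) * nu({x}).
Computing each term:
  x1: f(x1) * nu(x1) = 1/4 * 5/3 = 5/12.
  x2: f(x2) * nu(x2) = 3/4 * 4 = 3.
  x3: f(x3) * nu(x3) = 7/2 * 1 = 7/2.
  x4: f(x4) * nu(x4) = 3/4 * 1/2 = 3/8.
  x5: f(x5) * nu(x5) = 3 * 2/3 = 2.
Summing: mu(A) = 5/12 + 3 + 7/2 + 3/8 + 2 = 223/24.

223/24


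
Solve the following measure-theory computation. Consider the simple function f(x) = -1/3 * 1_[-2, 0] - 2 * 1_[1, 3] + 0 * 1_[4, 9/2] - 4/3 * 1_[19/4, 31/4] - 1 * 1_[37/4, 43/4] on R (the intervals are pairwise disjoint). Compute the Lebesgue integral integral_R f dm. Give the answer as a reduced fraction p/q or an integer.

For a simple function f = sum_i c_i * 1_{A_i} with disjoint A_i,
  integral f dm = sum_i c_i * m(A_i).
Lengths of the A_i:
  m(A_1) = 0 - (-2) = 2.
  m(A_2) = 3 - 1 = 2.
  m(A_3) = 9/2 - 4 = 1/2.
  m(A_4) = 31/4 - 19/4 = 3.
  m(A_5) = 43/4 - 37/4 = 3/2.
Contributions c_i * m(A_i):
  (-1/3) * (2) = -2/3.
  (-2) * (2) = -4.
  (0) * (1/2) = 0.
  (-4/3) * (3) = -4.
  (-1) * (3/2) = -3/2.
Total: -2/3 - 4 + 0 - 4 - 3/2 = -61/6.

-61/6


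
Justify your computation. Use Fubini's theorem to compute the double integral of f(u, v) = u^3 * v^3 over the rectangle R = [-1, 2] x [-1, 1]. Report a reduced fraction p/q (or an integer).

f(u, v) is a tensor product of a function of u and a function of v, and both factors are bounded continuous (hence Lebesgue integrable) on the rectangle, so Fubini's theorem applies:
  integral_R f d(m x m) = (integral_a1^b1 u^3 du) * (integral_a2^b2 v^3 dv).
Inner integral in u: integral_{-1}^{2} u^3 du = (2^4 - (-1)^4)/4
  = 15/4.
Inner integral in v: integral_{-1}^{1} v^3 dv = (1^4 - (-1)^4)/4
  = 0.
Product: (15/4) * (0) = 0.

0


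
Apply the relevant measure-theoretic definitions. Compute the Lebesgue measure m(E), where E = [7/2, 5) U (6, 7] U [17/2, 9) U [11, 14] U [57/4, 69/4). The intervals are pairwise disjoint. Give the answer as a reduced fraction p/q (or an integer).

For pairwise disjoint intervals, m(union_i I_i) = sum_i m(I_i),
and m is invariant under swapping open/closed endpoints (single points have measure 0).
So m(E) = sum_i (b_i - a_i).
  I_1 has length 5 - 7/2 = 3/2.
  I_2 has length 7 - 6 = 1.
  I_3 has length 9 - 17/2 = 1/2.
  I_4 has length 14 - 11 = 3.
  I_5 has length 69/4 - 57/4 = 3.
Summing:
  m(E) = 3/2 + 1 + 1/2 + 3 + 3 = 9.

9


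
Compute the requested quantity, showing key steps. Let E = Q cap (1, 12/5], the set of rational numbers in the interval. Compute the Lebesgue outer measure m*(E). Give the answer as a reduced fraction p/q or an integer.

E = Q cap (1, 12/5] is a subset of Q, which is countable. Enumerate Q = {q_1, q_2, ...}; for any eps > 0, cover q_k by the open interval (q_k - eps/2^(k+1), q_k + eps/2^(k+1)), of length eps/2^k. The total cover length is sum_{k>=1} eps/2^k = eps. Hence m*(E) <= m*(Q) <= eps for every eps > 0, and since outer measure is non-negative, m*(E) = 0.

0


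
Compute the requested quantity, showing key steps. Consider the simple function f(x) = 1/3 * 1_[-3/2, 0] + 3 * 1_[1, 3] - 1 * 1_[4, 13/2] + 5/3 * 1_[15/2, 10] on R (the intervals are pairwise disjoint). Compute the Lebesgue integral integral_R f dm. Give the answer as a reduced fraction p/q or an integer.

For a simple function f = sum_i c_i * 1_{A_i} with disjoint A_i,
  integral f dm = sum_i c_i * m(A_i).
Lengths of the A_i:
  m(A_1) = 0 - (-3/2) = 3/2.
  m(A_2) = 3 - 1 = 2.
  m(A_3) = 13/2 - 4 = 5/2.
  m(A_4) = 10 - 15/2 = 5/2.
Contributions c_i * m(A_i):
  (1/3) * (3/2) = 1/2.
  (3) * (2) = 6.
  (-1) * (5/2) = -5/2.
  (5/3) * (5/2) = 25/6.
Total: 1/2 + 6 - 5/2 + 25/6 = 49/6.

49/6


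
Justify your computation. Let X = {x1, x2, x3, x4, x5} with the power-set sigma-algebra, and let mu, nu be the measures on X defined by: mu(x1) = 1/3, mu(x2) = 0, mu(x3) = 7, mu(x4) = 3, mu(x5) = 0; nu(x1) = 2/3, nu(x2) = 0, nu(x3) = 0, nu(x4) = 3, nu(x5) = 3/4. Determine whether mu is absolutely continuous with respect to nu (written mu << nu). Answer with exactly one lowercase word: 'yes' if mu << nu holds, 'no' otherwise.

mu << nu means: every nu-null measurable set is also mu-null; equivalently, for every atom x, if nu({x}) = 0 then mu({x}) = 0.
Checking each atom:
  x1: nu = 2/3 > 0 -> no constraint.
  x2: nu = 0, mu = 0 -> consistent with mu << nu.
  x3: nu = 0, mu = 7 > 0 -> violates mu << nu.
  x4: nu = 3 > 0 -> no constraint.
  x5: nu = 3/4 > 0 -> no constraint.
The atom(s) x3 violate the condition (nu = 0 but mu > 0). Therefore mu is NOT absolutely continuous w.r.t. nu.

no


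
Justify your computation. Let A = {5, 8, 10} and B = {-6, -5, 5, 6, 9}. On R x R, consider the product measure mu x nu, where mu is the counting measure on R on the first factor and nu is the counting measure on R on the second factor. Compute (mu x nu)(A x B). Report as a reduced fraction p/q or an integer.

For a measurable rectangle A x B, the product measure satisfies
  (mu x nu)(A x B) = mu(A) * nu(B).
  mu(A) = 3.
  nu(B) = 5.
  (mu x nu)(A x B) = 3 * 5 = 15.

15


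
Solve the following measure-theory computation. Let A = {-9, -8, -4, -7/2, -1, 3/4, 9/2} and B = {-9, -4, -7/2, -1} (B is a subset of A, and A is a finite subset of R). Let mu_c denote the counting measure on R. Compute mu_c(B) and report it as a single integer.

Counting measure assigns mu_c(E) = |E| (number of elements) when E is finite.
B has 4 element(s), so mu_c(B) = 4.

4


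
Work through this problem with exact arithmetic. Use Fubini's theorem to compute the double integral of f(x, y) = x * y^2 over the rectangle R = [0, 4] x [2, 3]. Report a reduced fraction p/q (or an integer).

f(x, y) is a tensor product of a function of x and a function of y, and both factors are bounded continuous (hence Lebesgue integrable) on the rectangle, so Fubini's theorem applies:
  integral_R f d(m x m) = (integral_a1^b1 x dx) * (integral_a2^b2 y^2 dy).
Inner integral in x: integral_{0}^{4} x dx = (4^2 - 0^2)/2
  = 8.
Inner integral in y: integral_{2}^{3} y^2 dy = (3^3 - 2^3)/3
  = 19/3.
Product: (8) * (19/3) = 152/3.

152/3


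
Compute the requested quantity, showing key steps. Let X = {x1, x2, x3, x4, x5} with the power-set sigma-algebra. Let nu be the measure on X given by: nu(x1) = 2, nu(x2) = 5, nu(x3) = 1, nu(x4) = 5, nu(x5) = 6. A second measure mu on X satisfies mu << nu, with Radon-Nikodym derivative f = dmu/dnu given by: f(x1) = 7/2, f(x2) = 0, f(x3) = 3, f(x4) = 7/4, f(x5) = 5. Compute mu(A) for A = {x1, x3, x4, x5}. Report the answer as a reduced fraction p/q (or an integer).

By the defining property of the Radon-Nikodym derivative, for every measurable set A,
  mu(A) = integral_A f dnu.
Since nu is a discrete measure concentrated on the atoms of X, the integral over A reduces to the sum
  mu(A) = sum_{x in A} f(x) * nu({x}).
Computing each term:
  x1: f(x1) * nu(x1) = 7/2 * 2 = 7.
  x3: f(x3) * nu(x3) = 3 * 1 = 3.
  x4: f(x4) * nu(x4) = 7/4 * 5 = 35/4.
  x5: f(x5) * nu(x5) = 5 * 6 = 30.
Summing: mu(A) = 7 + 3 + 35/4 + 30 = 195/4.

195/4


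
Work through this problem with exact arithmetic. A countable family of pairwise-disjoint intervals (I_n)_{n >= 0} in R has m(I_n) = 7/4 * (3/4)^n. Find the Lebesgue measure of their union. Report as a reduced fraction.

By countable additivity of the Lebesgue measure on pairwise disjoint measurable sets,
  m(union_{n >= 0} I_n) = sum_{n >= 0} m(I_n) = sum_{n >= 0} a * r^n,
  with a = 7/4 and r = 3/4.
Since 0 < r = 3/4 < 1, the geometric series converges:
  sum_{n >= 0} a * r^n = a / (1 - r).
  = 7/4 / (1 - 3/4)
  = 7/4 / (1/4)
  = 7.

7


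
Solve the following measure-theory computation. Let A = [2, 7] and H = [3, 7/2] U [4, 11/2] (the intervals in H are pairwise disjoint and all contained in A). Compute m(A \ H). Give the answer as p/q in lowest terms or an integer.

The ambient interval has length m(A) = 7 - 2 = 5.
Since the holes are disjoint and sit inside A, by finite additivity
  m(H) = sum_i (b_i - a_i), and m(A \ H) = m(A) - m(H).
Computing the hole measures:
  m(H_1) = 7/2 - 3 = 1/2.
  m(H_2) = 11/2 - 4 = 3/2.
Summed: m(H) = 1/2 + 3/2 = 2.
So m(A \ H) = 5 - 2 = 3.

3


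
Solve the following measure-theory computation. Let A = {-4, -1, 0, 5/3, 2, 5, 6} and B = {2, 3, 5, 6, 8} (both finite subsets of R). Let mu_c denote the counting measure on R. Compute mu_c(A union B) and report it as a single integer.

Counting measure on a finite set equals cardinality. By inclusion-exclusion, |A union B| = |A| + |B| - |A cap B|.
|A| = 7, |B| = 5, |A cap B| = 3.
So mu_c(A union B) = 7 + 5 - 3 = 9.

9


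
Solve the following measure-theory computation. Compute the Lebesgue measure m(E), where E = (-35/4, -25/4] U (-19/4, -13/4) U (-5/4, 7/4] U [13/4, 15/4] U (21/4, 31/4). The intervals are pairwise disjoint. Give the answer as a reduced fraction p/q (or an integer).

For pairwise disjoint intervals, m(union_i I_i) = sum_i m(I_i),
and m is invariant under swapping open/closed endpoints (single points have measure 0).
So m(E) = sum_i (b_i - a_i).
  I_1 has length -25/4 - (-35/4) = 5/2.
  I_2 has length -13/4 - (-19/4) = 3/2.
  I_3 has length 7/4 - (-5/4) = 3.
  I_4 has length 15/4 - 13/4 = 1/2.
  I_5 has length 31/4 - 21/4 = 5/2.
Summing:
  m(E) = 5/2 + 3/2 + 3 + 1/2 + 5/2 = 10.

10


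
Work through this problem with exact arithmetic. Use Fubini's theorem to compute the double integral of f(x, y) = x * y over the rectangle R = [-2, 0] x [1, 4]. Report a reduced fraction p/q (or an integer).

f(x, y) is a tensor product of a function of x and a function of y, and both factors are bounded continuous (hence Lebesgue integrable) on the rectangle, so Fubini's theorem applies:
  integral_R f d(m x m) = (integral_a1^b1 x dx) * (integral_a2^b2 y dy).
Inner integral in x: integral_{-2}^{0} x dx = (0^2 - (-2)^2)/2
  = -2.
Inner integral in y: integral_{1}^{4} y dy = (4^2 - 1^2)/2
  = 15/2.
Product: (-2) * (15/2) = -15.

-15


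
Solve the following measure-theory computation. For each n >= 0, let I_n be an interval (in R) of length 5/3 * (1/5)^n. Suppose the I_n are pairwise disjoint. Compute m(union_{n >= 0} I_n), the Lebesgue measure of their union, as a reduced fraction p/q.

By countable additivity of the Lebesgue measure on pairwise disjoint measurable sets,
  m(union_{n >= 0} I_n) = sum_{n >= 0} m(I_n) = sum_{n >= 0} a * r^n,
  with a = 5/3 and r = 1/5.
Since 0 < r = 1/5 < 1, the geometric series converges:
  sum_{n >= 0} a * r^n = a / (1 - r).
  = 5/3 / (1 - 1/5)
  = 5/3 / (4/5)
  = 25/12.

25/12


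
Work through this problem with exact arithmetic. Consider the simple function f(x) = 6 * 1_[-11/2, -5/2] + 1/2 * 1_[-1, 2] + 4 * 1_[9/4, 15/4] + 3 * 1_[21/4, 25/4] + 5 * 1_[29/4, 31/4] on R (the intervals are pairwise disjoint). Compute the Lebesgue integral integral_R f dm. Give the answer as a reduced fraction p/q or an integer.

For a simple function f = sum_i c_i * 1_{A_i} with disjoint A_i,
  integral f dm = sum_i c_i * m(A_i).
Lengths of the A_i:
  m(A_1) = -5/2 - (-11/2) = 3.
  m(A_2) = 2 - (-1) = 3.
  m(A_3) = 15/4 - 9/4 = 3/2.
  m(A_4) = 25/4 - 21/4 = 1.
  m(A_5) = 31/4 - 29/4 = 1/2.
Contributions c_i * m(A_i):
  (6) * (3) = 18.
  (1/2) * (3) = 3/2.
  (4) * (3/2) = 6.
  (3) * (1) = 3.
  (5) * (1/2) = 5/2.
Total: 18 + 3/2 + 6 + 3 + 5/2 = 31.

31


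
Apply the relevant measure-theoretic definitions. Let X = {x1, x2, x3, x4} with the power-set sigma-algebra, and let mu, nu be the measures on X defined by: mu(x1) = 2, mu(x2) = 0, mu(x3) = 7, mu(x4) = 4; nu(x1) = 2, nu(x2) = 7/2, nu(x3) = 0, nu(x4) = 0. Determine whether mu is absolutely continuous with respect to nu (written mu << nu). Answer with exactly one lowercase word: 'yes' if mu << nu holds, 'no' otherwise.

mu << nu means: every nu-null measurable set is also mu-null; equivalently, for every atom x, if nu({x}) = 0 then mu({x}) = 0.
Checking each atom:
  x1: nu = 2 > 0 -> no constraint.
  x2: nu = 7/2 > 0 -> no constraint.
  x3: nu = 0, mu = 7 > 0 -> violates mu << nu.
  x4: nu = 0, mu = 4 > 0 -> violates mu << nu.
The atom(s) x3, x4 violate the condition (nu = 0 but mu > 0). Therefore mu is NOT absolutely continuous w.r.t. nu.

no


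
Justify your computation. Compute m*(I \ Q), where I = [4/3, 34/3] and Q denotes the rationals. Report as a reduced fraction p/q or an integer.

The interval I = [4/3, 34/3] has m(I) = 34/3 - 4/3 = 10 (endpoints are measure-zero, so open/closed/half-open agree). Write I = (I cap Q) u (I \ Q). The rationals in I are countable, so m*(I cap Q) = 0 (cover each rational by intervals whose total length is arbitrarily small). By countable subadditivity m*(I) <= m*(I cap Q) + m*(I \ Q), hence m*(I \ Q) >= m(I) = 10. The reverse inequality m*(I \ Q) <= m*(I) = 10 is trivial since (I \ Q) is a subset of I. Therefore m*(I \ Q) = 10.

10


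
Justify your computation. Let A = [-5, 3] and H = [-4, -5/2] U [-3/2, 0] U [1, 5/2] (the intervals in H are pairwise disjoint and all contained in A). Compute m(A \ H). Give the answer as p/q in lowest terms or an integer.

The ambient interval has length m(A) = 3 - (-5) = 8.
Since the holes are disjoint and sit inside A, by finite additivity
  m(H) = sum_i (b_i - a_i), and m(A \ H) = m(A) - m(H).
Computing the hole measures:
  m(H_1) = -5/2 - (-4) = 3/2.
  m(H_2) = 0 - (-3/2) = 3/2.
  m(H_3) = 5/2 - 1 = 3/2.
Summed: m(H) = 3/2 + 3/2 + 3/2 = 9/2.
So m(A \ H) = 8 - 9/2 = 7/2.

7/2


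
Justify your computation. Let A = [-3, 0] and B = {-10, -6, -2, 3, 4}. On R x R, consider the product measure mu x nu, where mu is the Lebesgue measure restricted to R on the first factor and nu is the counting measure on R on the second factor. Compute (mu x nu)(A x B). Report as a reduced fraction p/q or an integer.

For a measurable rectangle A x B, the product measure satisfies
  (mu x nu)(A x B) = mu(A) * nu(B).
  mu(A) = 3.
  nu(B) = 5.
  (mu x nu)(A x B) = 3 * 5 = 15.

15


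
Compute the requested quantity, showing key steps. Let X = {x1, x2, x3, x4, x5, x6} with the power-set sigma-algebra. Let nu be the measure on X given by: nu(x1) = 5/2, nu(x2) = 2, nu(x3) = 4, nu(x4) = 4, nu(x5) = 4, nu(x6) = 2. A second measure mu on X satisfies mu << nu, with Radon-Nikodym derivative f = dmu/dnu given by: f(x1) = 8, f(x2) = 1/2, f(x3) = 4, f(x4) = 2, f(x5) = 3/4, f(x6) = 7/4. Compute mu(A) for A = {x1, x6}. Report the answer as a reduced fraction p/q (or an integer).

By the defining property of the Radon-Nikodym derivative, for every measurable set A,
  mu(A) = integral_A f dnu.
Since nu is a discrete measure concentrated on the atoms of X, the integral over A reduces to the sum
  mu(A) = sum_{x in A} f(x) * nu({x}).
Computing each term:
  x1: f(x1) * nu(x1) = 8 * 5/2 = 20.
  x6: f(x6) * nu(x6) = 7/4 * 2 = 7/2.
Summing: mu(A) = 20 + 7/2 = 47/2.

47/2


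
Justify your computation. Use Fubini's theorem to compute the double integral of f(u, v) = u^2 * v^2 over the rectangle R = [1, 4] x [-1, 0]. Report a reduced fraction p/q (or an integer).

f(u, v) is a tensor product of a function of u and a function of v, and both factors are bounded continuous (hence Lebesgue integrable) on the rectangle, so Fubini's theorem applies:
  integral_R f d(m x m) = (integral_a1^b1 u^2 du) * (integral_a2^b2 v^2 dv).
Inner integral in u: integral_{1}^{4} u^2 du = (4^3 - 1^3)/3
  = 21.
Inner integral in v: integral_{-1}^{0} v^2 dv = (0^3 - (-1)^3)/3
  = 1/3.
Product: (21) * (1/3) = 7.

7


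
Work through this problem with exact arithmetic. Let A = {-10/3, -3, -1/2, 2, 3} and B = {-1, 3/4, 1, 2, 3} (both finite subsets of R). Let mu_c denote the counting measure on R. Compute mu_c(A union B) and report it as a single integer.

Counting measure on a finite set equals cardinality. By inclusion-exclusion, |A union B| = |A| + |B| - |A cap B|.
|A| = 5, |B| = 5, |A cap B| = 2.
So mu_c(A union B) = 5 + 5 - 2 = 8.

8


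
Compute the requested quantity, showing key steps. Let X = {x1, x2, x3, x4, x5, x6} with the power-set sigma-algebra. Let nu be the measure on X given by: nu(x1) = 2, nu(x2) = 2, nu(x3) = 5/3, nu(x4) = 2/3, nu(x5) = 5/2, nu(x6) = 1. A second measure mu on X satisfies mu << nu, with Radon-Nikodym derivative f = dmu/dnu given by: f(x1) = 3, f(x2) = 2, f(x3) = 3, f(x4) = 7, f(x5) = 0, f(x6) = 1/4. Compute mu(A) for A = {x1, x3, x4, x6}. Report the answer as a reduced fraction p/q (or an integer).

By the defining property of the Radon-Nikodym derivative, for every measurable set A,
  mu(A) = integral_A f dnu.
Since nu is a discrete measure concentrated on the atoms of X, the integral over A reduces to the sum
  mu(A) = sum_{x in A} f(x) * nu({x}).
Computing each term:
  x1: f(x1) * nu(x1) = 3 * 2 = 6.
  x3: f(x3) * nu(x3) = 3 * 5/3 = 5.
  x4: f(x4) * nu(x4) = 7 * 2/3 = 14/3.
  x6: f(x6) * nu(x6) = 1/4 * 1 = 1/4.
Summing: mu(A) = 6 + 5 + 14/3 + 1/4 = 191/12.

191/12


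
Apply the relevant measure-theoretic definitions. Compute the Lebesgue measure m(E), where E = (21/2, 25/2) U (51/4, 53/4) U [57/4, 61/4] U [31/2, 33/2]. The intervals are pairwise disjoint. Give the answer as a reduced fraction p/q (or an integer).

For pairwise disjoint intervals, m(union_i I_i) = sum_i m(I_i),
and m is invariant under swapping open/closed endpoints (single points have measure 0).
So m(E) = sum_i (b_i - a_i).
  I_1 has length 25/2 - 21/2 = 2.
  I_2 has length 53/4 - 51/4 = 1/2.
  I_3 has length 61/4 - 57/4 = 1.
  I_4 has length 33/2 - 31/2 = 1.
Summing:
  m(E) = 2 + 1/2 + 1 + 1 = 9/2.

9/2


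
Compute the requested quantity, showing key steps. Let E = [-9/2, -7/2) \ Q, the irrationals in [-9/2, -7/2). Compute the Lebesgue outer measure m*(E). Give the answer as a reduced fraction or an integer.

The interval I = [-9/2, -7/2) has m(I) = -7/2 - (-9/2) = 1 (endpoints are measure-zero, so open/closed/half-open agree). Write I = (I cap Q) u (I \ Q). The rationals in I are countable, so m*(I cap Q) = 0 (cover each rational by intervals whose total length is arbitrarily small). By countable subadditivity m*(I) <= m*(I cap Q) + m*(I \ Q), hence m*(I \ Q) >= m(I) = 1. The reverse inequality m*(I \ Q) <= m*(I) = 1 is trivial since (I \ Q) is a subset of I. Therefore m*(I \ Q) = 1.

1


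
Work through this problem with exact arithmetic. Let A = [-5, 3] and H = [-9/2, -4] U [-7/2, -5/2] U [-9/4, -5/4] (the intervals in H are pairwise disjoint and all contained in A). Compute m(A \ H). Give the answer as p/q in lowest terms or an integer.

The ambient interval has length m(A) = 3 - (-5) = 8.
Since the holes are disjoint and sit inside A, by finite additivity
  m(H) = sum_i (b_i - a_i), and m(A \ H) = m(A) - m(H).
Computing the hole measures:
  m(H_1) = -4 - (-9/2) = 1/2.
  m(H_2) = -5/2 - (-7/2) = 1.
  m(H_3) = -5/4 - (-9/4) = 1.
Summed: m(H) = 1/2 + 1 + 1 = 5/2.
So m(A \ H) = 8 - 5/2 = 11/2.

11/2


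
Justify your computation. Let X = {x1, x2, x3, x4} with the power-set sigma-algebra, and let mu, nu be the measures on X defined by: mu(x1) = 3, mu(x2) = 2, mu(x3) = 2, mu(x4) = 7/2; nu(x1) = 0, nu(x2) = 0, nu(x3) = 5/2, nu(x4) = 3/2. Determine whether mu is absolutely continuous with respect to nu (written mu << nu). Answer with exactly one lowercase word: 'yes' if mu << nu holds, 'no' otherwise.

mu << nu means: every nu-null measurable set is also mu-null; equivalently, for every atom x, if nu({x}) = 0 then mu({x}) = 0.
Checking each atom:
  x1: nu = 0, mu = 3 > 0 -> violates mu << nu.
  x2: nu = 0, mu = 2 > 0 -> violates mu << nu.
  x3: nu = 5/2 > 0 -> no constraint.
  x4: nu = 3/2 > 0 -> no constraint.
The atom(s) x1, x2 violate the condition (nu = 0 but mu > 0). Therefore mu is NOT absolutely continuous w.r.t. nu.

no


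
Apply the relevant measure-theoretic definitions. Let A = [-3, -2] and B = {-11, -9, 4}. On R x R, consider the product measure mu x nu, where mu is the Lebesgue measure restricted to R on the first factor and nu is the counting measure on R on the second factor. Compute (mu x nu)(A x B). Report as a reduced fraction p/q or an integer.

For a measurable rectangle A x B, the product measure satisfies
  (mu x nu)(A x B) = mu(A) * nu(B).
  mu(A) = 1.
  nu(B) = 3.
  (mu x nu)(A x B) = 1 * 3 = 3.

3


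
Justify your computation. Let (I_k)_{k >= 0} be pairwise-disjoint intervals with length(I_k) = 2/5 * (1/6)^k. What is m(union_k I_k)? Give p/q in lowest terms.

By countable additivity of the Lebesgue measure on pairwise disjoint measurable sets,
  m(union_{k >= 0} I_k) = sum_{k >= 0} m(I_k) = sum_{k >= 0} a * r^k,
  with a = 2/5 and r = 1/6.
Since 0 < r = 1/6 < 1, the geometric series converges:
  sum_{k >= 0} a * r^k = a / (1 - r).
  = 2/5 / (1 - 1/6)
  = 2/5 / (5/6)
  = 12/25.

12/25


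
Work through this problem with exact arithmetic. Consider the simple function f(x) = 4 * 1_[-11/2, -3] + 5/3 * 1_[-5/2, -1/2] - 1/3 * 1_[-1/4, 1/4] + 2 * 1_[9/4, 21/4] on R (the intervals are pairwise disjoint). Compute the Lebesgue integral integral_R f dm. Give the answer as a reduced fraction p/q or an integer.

For a simple function f = sum_i c_i * 1_{A_i} with disjoint A_i,
  integral f dm = sum_i c_i * m(A_i).
Lengths of the A_i:
  m(A_1) = -3 - (-11/2) = 5/2.
  m(A_2) = -1/2 - (-5/2) = 2.
  m(A_3) = 1/4 - (-1/4) = 1/2.
  m(A_4) = 21/4 - 9/4 = 3.
Contributions c_i * m(A_i):
  (4) * (5/2) = 10.
  (5/3) * (2) = 10/3.
  (-1/3) * (1/2) = -1/6.
  (2) * (3) = 6.
Total: 10 + 10/3 - 1/6 + 6 = 115/6.

115/6


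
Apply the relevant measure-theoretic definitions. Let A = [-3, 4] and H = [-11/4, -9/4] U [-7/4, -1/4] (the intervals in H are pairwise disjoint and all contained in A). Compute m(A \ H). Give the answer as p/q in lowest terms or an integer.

The ambient interval has length m(A) = 4 - (-3) = 7.
Since the holes are disjoint and sit inside A, by finite additivity
  m(H) = sum_i (b_i - a_i), and m(A \ H) = m(A) - m(H).
Computing the hole measures:
  m(H_1) = -9/4 - (-11/4) = 1/2.
  m(H_2) = -1/4 - (-7/4) = 3/2.
Summed: m(H) = 1/2 + 3/2 = 2.
So m(A \ H) = 7 - 2 = 5.

5


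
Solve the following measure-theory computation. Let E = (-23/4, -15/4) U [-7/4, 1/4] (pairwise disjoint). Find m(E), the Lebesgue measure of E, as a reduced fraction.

For pairwise disjoint intervals, m(union_i I_i) = sum_i m(I_i),
and m is invariant under swapping open/closed endpoints (single points have measure 0).
So m(E) = sum_i (b_i - a_i).
  I_1 has length -15/4 - (-23/4) = 2.
  I_2 has length 1/4 - (-7/4) = 2.
Summing:
  m(E) = 2 + 2 = 4.

4


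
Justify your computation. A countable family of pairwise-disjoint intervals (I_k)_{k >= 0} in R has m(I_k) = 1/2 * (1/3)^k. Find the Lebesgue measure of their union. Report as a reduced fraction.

By countable additivity of the Lebesgue measure on pairwise disjoint measurable sets,
  m(union_{k >= 0} I_k) = sum_{k >= 0} m(I_k) = sum_{k >= 0} a * r^k,
  with a = 1/2 and r = 1/3.
Since 0 < r = 1/3 < 1, the geometric series converges:
  sum_{k >= 0} a * r^k = a / (1 - r).
  = 1/2 / (1 - 1/3)
  = 1/2 / (2/3)
  = 3/4.

3/4


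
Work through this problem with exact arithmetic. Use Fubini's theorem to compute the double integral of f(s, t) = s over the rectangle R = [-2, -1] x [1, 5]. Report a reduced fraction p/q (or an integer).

f(s, t) is a tensor product of a function of s and a function of t, and both factors are bounded continuous (hence Lebesgue integrable) on the rectangle, so Fubini's theorem applies:
  integral_R f d(m x m) = (integral_a1^b1 s ds) * (integral_a2^b2 1 dt).
Inner integral in s: integral_{-2}^{-1} s ds = ((-1)^2 - (-2)^2)/2
  = -3/2.
Inner integral in t: integral_{1}^{5} 1 dt = (5^1 - 1^1)/1
  = 4.
Product: (-3/2) * (4) = -6.

-6


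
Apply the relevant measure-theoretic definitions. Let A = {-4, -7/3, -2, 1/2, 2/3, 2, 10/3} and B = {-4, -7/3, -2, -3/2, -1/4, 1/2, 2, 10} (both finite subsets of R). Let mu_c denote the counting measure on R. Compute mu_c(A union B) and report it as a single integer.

Counting measure on a finite set equals cardinality. By inclusion-exclusion, |A union B| = |A| + |B| - |A cap B|.
|A| = 7, |B| = 8, |A cap B| = 5.
So mu_c(A union B) = 7 + 8 - 5 = 10.

10


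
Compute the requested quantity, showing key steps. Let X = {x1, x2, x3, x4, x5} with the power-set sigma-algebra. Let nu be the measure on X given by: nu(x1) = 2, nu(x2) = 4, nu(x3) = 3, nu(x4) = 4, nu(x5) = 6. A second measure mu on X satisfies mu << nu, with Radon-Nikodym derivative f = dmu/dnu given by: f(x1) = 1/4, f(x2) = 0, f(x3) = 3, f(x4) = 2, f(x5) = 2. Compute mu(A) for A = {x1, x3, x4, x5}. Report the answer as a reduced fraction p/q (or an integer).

By the defining property of the Radon-Nikodym derivative, for every measurable set A,
  mu(A) = integral_A f dnu.
Since nu is a discrete measure concentrated on the atoms of X, the integral over A reduces to the sum
  mu(A) = sum_{x in A} f(x) * nu({x}).
Computing each term:
  x1: f(x1) * nu(x1) = 1/4 * 2 = 1/2.
  x3: f(x3) * nu(x3) = 3 * 3 = 9.
  x4: f(x4) * nu(x4) = 2 * 4 = 8.
  x5: f(x5) * nu(x5) = 2 * 6 = 12.
Summing: mu(A) = 1/2 + 9 + 8 + 12 = 59/2.

59/2


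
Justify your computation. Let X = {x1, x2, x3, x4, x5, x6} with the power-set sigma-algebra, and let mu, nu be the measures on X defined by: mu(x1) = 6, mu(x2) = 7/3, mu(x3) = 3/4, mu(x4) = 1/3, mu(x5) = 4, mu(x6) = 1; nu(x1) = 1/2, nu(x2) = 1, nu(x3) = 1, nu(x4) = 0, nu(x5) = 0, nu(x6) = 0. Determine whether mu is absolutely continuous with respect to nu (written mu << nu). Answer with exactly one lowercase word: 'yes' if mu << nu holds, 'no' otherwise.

mu << nu means: every nu-null measurable set is also mu-null; equivalently, for every atom x, if nu({x}) = 0 then mu({x}) = 0.
Checking each atom:
  x1: nu = 1/2 > 0 -> no constraint.
  x2: nu = 1 > 0 -> no constraint.
  x3: nu = 1 > 0 -> no constraint.
  x4: nu = 0, mu = 1/3 > 0 -> violates mu << nu.
  x5: nu = 0, mu = 4 > 0 -> violates mu << nu.
  x6: nu = 0, mu = 1 > 0 -> violates mu << nu.
The atom(s) x4, x5, x6 violate the condition (nu = 0 but mu > 0). Therefore mu is NOT absolutely continuous w.r.t. nu.

no


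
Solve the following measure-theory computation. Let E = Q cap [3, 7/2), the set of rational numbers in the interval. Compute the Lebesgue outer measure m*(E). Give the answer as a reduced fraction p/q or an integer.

The set Q cap [3, 7/2) is countable (a subset of the countable set Q). Lebesgue outer measure of any countable set is 0: each singleton {q} has m*({q}) = 0, and by countable subadditivity m*(union_k {q_k}) <= sum_k m*({q_k}) = sum_k 0 = 0. The reverse inequality m*(E) >= 0 is automatic. So m*(Q cap [3, 7/2)) = 0.

0
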